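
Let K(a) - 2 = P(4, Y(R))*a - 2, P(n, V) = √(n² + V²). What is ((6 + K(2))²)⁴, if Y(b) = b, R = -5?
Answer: 7825555456 + 1221427200*√41 ≈ 1.5647e+10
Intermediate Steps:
P(n, V) = √(V² + n²)
K(a) = a*√41 (K(a) = 2 + (√((-5)² + 4²)*a - 2) = 2 + (√(25 + 16)*a - 2) = 2 + (√41*a - 2) = 2 + (a*√41 - 2) = 2 + (-2 + a*√41) = a*√41)
((6 + K(2))²)⁴ = ((6 + 2*√41)²)⁴ = (6 + 2*√41)⁸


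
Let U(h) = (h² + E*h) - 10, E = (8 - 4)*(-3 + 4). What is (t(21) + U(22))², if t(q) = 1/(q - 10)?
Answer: 38229489/121 ≈ 3.1595e+5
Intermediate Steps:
E = 4 (E = 4*1 = 4)
U(h) = -10 + h² + 4*h (U(h) = (h² + 4*h) - 10 = -10 + h² + 4*h)
t(q) = 1/(-10 + q)
(t(21) + U(22))² = (1/(-10 + 21) + (-10 + 22² + 4*22))² = (1/11 + (-10 + 484 + 88))² = (1/11 + 562)² = (6183/11)² = 38229489/121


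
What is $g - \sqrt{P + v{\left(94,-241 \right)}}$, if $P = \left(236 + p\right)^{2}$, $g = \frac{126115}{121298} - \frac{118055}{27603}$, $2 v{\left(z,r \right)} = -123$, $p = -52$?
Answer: $- \frac{10838683045}{3348188694} - \frac{\sqrt{135178}}{2} \approx -187.07$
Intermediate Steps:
$v{\left(z,r \right)} = - \frac{123}{2}$ ($v{\left(z,r \right)} = \frac{1}{2} \left(-123\right) = - \frac{123}{2}$)
$g = - \frac{10838683045}{3348188694}$ ($g = 126115 \cdot \frac{1}{121298} - \frac{118055}{27603} = \frac{126115}{121298} - \frac{118055}{27603} = - \frac{10838683045}{3348188694} \approx -3.2372$)
$P = 33856$ ($P = \left(236 - 52\right)^{2} = 184^{2} = 33856$)
$g - \sqrt{P + v{\left(94,-241 \right)}} = - \frac{10838683045}{3348188694} - \sqrt{33856 - \frac{123}{2}} = - \frac{10838683045}{3348188694} - \sqrt{\frac{67589}{2}} = - \frac{10838683045}{3348188694} - \frac{\sqrt{135178}}{2}$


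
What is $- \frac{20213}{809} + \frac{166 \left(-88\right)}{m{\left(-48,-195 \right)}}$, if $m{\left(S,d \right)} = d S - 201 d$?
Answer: $- \frac{11966989}{473265} \approx -25.286$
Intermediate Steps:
$m{\left(S,d \right)} = - 201 d + S d$ ($m{\left(S,d \right)} = S d - 201 d = - 201 d + S d$)
$- \frac{20213}{809} + \frac{166 \left(-88\right)}{m{\left(-48,-195 \right)}} = - \frac{20213}{809} + \frac{166 \left(-88\right)}{\left(-195\right) \left(-201 - 48\right)} = \left(-20213\right) \frac{1}{809} - \frac{14608}{\left(-195\right) \left(-249\right)} = - \frac{20213}{809} - \frac{14608}{48555} = - \frac{20213}{809} - \frac{176}{585} = - \frac{11966989}{473265}$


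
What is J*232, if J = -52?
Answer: -12064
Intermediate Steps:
J*232 = -52*232 = -12064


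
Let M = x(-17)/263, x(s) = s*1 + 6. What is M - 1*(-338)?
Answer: 88883/263 ≈ 337.96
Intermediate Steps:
x(s) = 6 + s (x(s) = s + 6 = 6 + s)
M = -11/263 (M = (6 - 17)/263 = -11*1/263 = -11/263 ≈ -0.041825)
M - 1*(-338) = -11/263 - 1*(-338) = -11/263 + 338 = 88883/263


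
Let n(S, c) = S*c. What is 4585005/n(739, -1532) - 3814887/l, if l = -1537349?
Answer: -2729736164469/1740506595652 ≈ -1.5684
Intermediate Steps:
4585005/n(739, -1532) - 3814887/l = 4585005/((739*(-1532))) - 3814887/(-1537349) = 4585005/(-1132148) - 3814887*(-1/1537349) = 4585005*(-1/1132148) + 3814887/1537349 = -4585005/1132148 + 3814887/1537349 = -2729736164469/1740506595652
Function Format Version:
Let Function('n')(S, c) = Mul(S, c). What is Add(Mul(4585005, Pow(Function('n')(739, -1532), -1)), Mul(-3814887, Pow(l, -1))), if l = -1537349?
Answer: Rational(-2729736164469, 1740506595652) ≈ -1.5684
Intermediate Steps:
Add(Mul(4585005, Pow(Function('n')(739, -1532), -1)), Mul(-3814887, Pow(l, -1))) = Add(Mul(4585005, Pow(Mul(739, -1532), -1)), Mul(-3814887, Pow(-1537349, -1))) = Add(Mul(4585005, Pow(-1132148, -1)), Mul(-3814887, Rational(-1, 1537349))) = Add(Mul(4585005, Rational(-1, 1132148)), Rational(3814887, 1537349)) = Add(Rational(-4585005, 1132148), Rational(3814887, 1537349)) = Rational(-2729736164469, 1740506595652)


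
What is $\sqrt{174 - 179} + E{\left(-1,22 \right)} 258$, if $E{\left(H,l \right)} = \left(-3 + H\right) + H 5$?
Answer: $-2322 + i \sqrt{5} \approx -2322.0 + 2.2361 i$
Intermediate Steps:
$E{\left(H,l \right)} = -3 + 6 H$ ($E{\left(H,l \right)} = \left(-3 + H\right) + 5 H = -3 + 6 H$)
$\sqrt{174 - 179} + E{\left(-1,22 \right)} 258 = \sqrt{174 - 179} + \left(-3 + 6 \left(-1\right)\right) 258 = \sqrt{-5} + \left(-3 - 6\right) 258 = i \sqrt{5} - 2322 = -2322 + i \sqrt{5}$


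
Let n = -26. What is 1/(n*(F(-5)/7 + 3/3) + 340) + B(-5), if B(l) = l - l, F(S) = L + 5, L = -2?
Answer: 7/2120 ≈ 0.0033019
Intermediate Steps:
F(S) = 3 (F(S) = -2 + 5 = 3)
B(l) = 0
1/(n*(F(-5)/7 + 3/3) + 340) + B(-5) = 1/(-26*(3/7 + 3/3) + 340) + 0 = 1/(-26*(3*(1/7) + 3*(1/3)) + 340) + 0 = 1/(-26*(3/7 + 1) + 340) + 0 = 1/(-26*10/7 + 340) + 0 = 1/(-260/7 + 340) + 0 = 1/(2120/7) + 0 = 7/2120 + 0 = 7/2120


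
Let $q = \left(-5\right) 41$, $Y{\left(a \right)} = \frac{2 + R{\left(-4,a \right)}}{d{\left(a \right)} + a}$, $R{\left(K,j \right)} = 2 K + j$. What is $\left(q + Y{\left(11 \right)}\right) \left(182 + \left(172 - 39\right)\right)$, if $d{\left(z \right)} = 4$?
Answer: $-64470$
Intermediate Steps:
$R{\left(K,j \right)} = j + 2 K$
$Y{\left(a \right)} = \frac{-6 + a}{4 + a}$ ($Y{\left(a \right)} = \frac{2 + \left(a + 2 \left(-4\right)\right)}{4 + a} = \frac{2 + \left(a - 8\right)}{4 + a} = \frac{2 + \left(-8 + a\right)}{4 + a} = \frac{-6 + a}{4 + a}$)
$q = -205$
$\left(q + Y{\left(11 \right)}\right) \left(182 + \left(172 - 39\right)\right) = \left(-205 + \frac{-6 + 11}{4 + 11}\right) \left(182 + \left(172 - 39\right)\right) = \left(-205 + \frac{1}{15} \cdot 5\right) \left(182 + 133\right) = \left(-205 + \frac{1}{15} \cdot 5\right) 315 = \left(-205 + \frac{1}{3}\right) 315 = \left(- \frac{614}{3}\right) 315 = -64470$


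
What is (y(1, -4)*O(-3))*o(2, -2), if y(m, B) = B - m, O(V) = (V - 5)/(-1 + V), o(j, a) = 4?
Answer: -40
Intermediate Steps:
O(V) = (-5 + V)/(-1 + V)
(y(1, -4)*O(-3))*o(2, -2) = ((-4 - 1*1)*((-5 - 3)/(-1 - 3)))*4 = ((-4 - 1)*(-8/(-4)))*4 = -(-5)*(-8)/4*4 = -5*2*4 = -10*4 = -40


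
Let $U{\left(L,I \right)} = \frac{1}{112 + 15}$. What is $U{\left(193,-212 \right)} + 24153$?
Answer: $\frac{3067432}{127} \approx 24153.0$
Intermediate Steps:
$U{\left(L,I \right)} = \frac{1}{127}$
$U{\left(193,-212 \right)} + 24153 = \frac{1}{127} + 24153 = \frac{3067432}{127}$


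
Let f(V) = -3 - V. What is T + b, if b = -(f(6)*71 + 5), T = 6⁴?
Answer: 1930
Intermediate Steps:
T = 1296
b = 634 (b = -((-3 - 1*6)*71 + 5) = -((-3 - 6)*71 + 5) = -(-9*71 + 5) = -(-639 + 5) = -1*(-634) = 634)
T + b = 1296 + 634 = 1930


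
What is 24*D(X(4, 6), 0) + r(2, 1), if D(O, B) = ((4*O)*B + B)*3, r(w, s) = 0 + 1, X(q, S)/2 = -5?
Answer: 1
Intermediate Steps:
X(q, S) = -10 (X(q, S) = 2*(-5) = -10)
r(w, s) = 1
D(O, B) = 3*B + 12*B*O (D(O, B) = (4*B*O + B)*3 = (B + 4*B*O)*3 = 3*B + 12*B*O)
24*D(X(4, 6), 0) + r(2, 1) = 24*(3*0*(1 + 4*(-10))) + 1 = 24*(3*0*(1 - 40)) + 1 = 24*(3*0*(-39)) + 1 = 24*0 + 1 = 0 + 1 = 1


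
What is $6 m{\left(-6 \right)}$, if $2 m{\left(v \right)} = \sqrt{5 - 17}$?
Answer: $6 i \sqrt{3} \approx 10.392 i$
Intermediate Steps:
$m{\left(v \right)} = i \sqrt{3}$ ($m{\left(v \right)} = \frac{\sqrt{5 - 17}}{2} = \frac{\sqrt{-12}}{2} = \frac{2 i \sqrt{3}}{2} = i \sqrt{3}$)
$6 m{\left(-6 \right)} = 6 i \sqrt{3}$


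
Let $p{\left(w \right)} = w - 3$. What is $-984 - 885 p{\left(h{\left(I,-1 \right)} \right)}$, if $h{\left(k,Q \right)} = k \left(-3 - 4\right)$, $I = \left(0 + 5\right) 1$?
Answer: $32646$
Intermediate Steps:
$I = 5$ ($I = 5 \cdot 1 = 5$)
$h{\left(k,Q \right)} = - 7 k$ ($h{\left(k,Q \right)} = k \left(-7\right) = - 7 k$)
$p{\left(w \right)} = -3 + w$ ($p{\left(w \right)} = w - 3 = -3 + w$)
$-984 - 885 p{\left(h{\left(I,-1 \right)} \right)} = -984 - 885 \left(-3 - 35\right) = -984 - -33630 = -984 + 33630 = 32646$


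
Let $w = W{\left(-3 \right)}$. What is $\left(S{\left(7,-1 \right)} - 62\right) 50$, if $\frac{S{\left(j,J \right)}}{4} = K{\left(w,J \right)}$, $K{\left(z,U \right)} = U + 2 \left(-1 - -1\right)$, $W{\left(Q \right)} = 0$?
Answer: $-3300$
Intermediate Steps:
$w = 0$
$K{\left(z,U \right)} = U$ ($K{\left(z,U \right)} = U + 2 \left(-1 + 1\right) = U + 2 \cdot 0 = U + 0 = U$)
$S{\left(j,J \right)} = 4 J$
$\left(S{\left(7,-1 \right)} - 62\right) 50 = \left(4 \left(-1\right) - 62\right) 50 = \left(-4 - 62\right) 50 = \left(-66\right) 50 = -3300$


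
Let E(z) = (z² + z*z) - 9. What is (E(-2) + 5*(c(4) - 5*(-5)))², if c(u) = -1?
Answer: 14161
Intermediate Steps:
E(z) = -9 + 2*z² (E(z) = (z² + z²) - 9 = 2*z² - 9 = -9 + 2*z²)
(E(-2) + 5*(c(4) - 5*(-5)))² = ((-9 + 2*(-2)²) + 5*(-1 - 5*(-5)))² = ((-9 + 2*4) + 5*(-1 + 25))² = ((-9 + 8) + 5*24)² = (-1 + 120)² = 119² = 14161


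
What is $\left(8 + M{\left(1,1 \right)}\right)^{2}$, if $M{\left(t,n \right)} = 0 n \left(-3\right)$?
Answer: $64$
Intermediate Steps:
$M{\left(t,n \right)} = 0$ ($M{\left(t,n \right)} = 0 \left(-3\right) = 0$)
$\left(8 + M{\left(1,1 \right)}\right)^{2} = \left(8 + 0\right)^{2} = 8^{2} = 64$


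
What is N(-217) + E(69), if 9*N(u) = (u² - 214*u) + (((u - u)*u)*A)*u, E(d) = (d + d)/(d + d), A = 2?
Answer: 93536/9 ≈ 10393.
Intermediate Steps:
E(d) = 1 (E(d) = (2*d)/((2*d)) = (2*d)*(1/(2*d)) = 1)
N(u) = -214*u/9 + u²/9 (N(u) = ((u² - 214*u) + (((u - u)*u)*2)*u)/9 = ((u² - 214*u) + ((0*u)*2)*u)/9 = ((u² - 214*u) + (0*2)*u)/9 = ((u² - 214*u) + 0*u)/9 = ((u² - 214*u) + 0)/9 = (u² - 214*u)/9 = -214*u/9 + u²/9)
N(-217) + E(69) = (⅑)*(-217)*(-214 - 217) + 1 = (⅑)*(-217)*(-431) + 1 = 93527/9 + 1 = 93536/9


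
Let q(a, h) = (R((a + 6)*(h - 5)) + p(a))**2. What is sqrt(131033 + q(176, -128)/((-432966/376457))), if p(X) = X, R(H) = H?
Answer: I*sqrt(2613730785139938157)/72161 ≈ 22404.0*I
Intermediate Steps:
q(a, h) = (a + (-5 + h)*(6 + a))**2 (q(a, h) = ((a + 6)*(h - 5) + a)**2 = ((6 + a)*(-5 + h) + a)**2 = ((-5 + h)*(6 + a) + a)**2 = (a + (-5 + h)*(6 + a))**2)
sqrt(131033 + q(176, -128)/((-432966/376457))) = sqrt(131033 + (-30 - 4*176 + 6*(-128) + 176*(-128))**2/((-432966/376457))) = sqrt(131033 + (-30 - 704 - 768 - 22528)**2/((-432966*1/376457))) = sqrt(131033 + (-24030)**2/(-432966/376457)) = sqrt(131033 + 577440900*(-376457/432966)) = sqrt(131033 - 36230278148550/72161) = sqrt(-36220822676237/72161) = I*sqrt(2613730785139938157)/72161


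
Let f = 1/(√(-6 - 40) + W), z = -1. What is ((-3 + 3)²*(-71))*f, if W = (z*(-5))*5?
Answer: 0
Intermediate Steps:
W = 25 (W = -1*(-5)*5 = 5*5 = 25)
f = 1/(25 + I*√46) (f = 1/(√(-6 - 40) + 25) = 1/(√(-46) + 25) = 1/(I*√46 + 25) = 1/(25 + I*√46) ≈ 0.037258 - 0.010108*I)
((-3 + 3)²*(-71))*f = ((-3 + 3)²*(-71))*(25/671 - I*√46/671) = (0²*(-71))*(25/671 - I*√46/671) = (0*(-71))*(25/671 - I*√46/671) = 0*(25/671 - I*√46/671) = 0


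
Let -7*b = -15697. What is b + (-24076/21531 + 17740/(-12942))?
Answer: 728196691345/325096569 ≈ 2239.9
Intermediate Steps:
b = 15697/7 (b = -1/7*(-15697) = 15697/7 ≈ 2242.4)
b + (-24076/21531 + 17740/(-12942)) = 15697/7 + (-24076/21531 + 17740/(-12942)) = 15697/7 + (-24076*1/21531 + 17740*(-1/12942)) = 15697/7 + (-24076/21531 - 8870/6471) = 15697/7 - 115591922/46442367 = 728196691345/325096569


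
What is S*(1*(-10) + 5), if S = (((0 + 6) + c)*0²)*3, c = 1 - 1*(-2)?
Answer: 0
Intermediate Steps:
c = 3 (c = 1 + 2 = 3)
S = 0 (S = (((0 + 6) + 3)*0²)*3 = ((6 + 3)*0)*3 = (9*0)*3 = 0*3 = 0)
S*(1*(-10) + 5) = 0*(1*(-10) + 5) = 0*(-10 + 5) = 0*(-5) = 0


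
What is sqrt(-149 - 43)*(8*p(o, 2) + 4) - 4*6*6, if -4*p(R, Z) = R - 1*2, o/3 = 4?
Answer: -144 - 128*I*sqrt(3) ≈ -144.0 - 221.7*I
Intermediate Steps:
o = 12 (o = 3*4 = 12)
p(R, Z) = 1/2 - R/4 (p(R, Z) = -(R - 1*2)/4 = -(R - 2)/4 = -(-2 + R)/4 = 1/2 - R/4)
sqrt(-149 - 43)*(8*p(o, 2) + 4) - 4*6*6 = sqrt(-149 - 43)*(8*(1/2 - 1/4*12) + 4) - 4*6*6 = sqrt(-192)*(8*(1/2 - 3) + 4) - 24*6 = (8*I*sqrt(3))*(8*(-5/2) + 4) - 144 = (8*I*sqrt(3))*(-20 + 4) - 144 = (8*I*sqrt(3))*(-16) - 144 = -128*I*sqrt(3) - 144 = -144 - 128*I*sqrt(3)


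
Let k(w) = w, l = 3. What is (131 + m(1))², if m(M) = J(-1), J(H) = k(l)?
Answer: 17956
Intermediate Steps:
J(H) = 3
m(M) = 3
(131 + m(1))² = (131 + 3)² = 134² = 17956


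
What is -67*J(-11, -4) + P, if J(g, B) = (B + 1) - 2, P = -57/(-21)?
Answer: 2364/7 ≈ 337.71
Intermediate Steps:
P = 19/7 (P = -57*(-1/21) = 19/7 ≈ 2.7143)
J(g, B) = -1 + B (J(g, B) = (1 + B) - 2 = -1 + B)
-67*J(-11, -4) + P = -67*(-1 - 4) + 19/7 = -67*(-5) + 19/7 = 335 + 19/7 = 2364/7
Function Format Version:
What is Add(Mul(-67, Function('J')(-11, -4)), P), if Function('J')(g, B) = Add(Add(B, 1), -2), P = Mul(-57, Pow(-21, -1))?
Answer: Rational(2364, 7) ≈ 337.71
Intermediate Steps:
P = Rational(19, 7) (P = Mul(-57, Rational(-1, 21)) = Rational(19, 7) ≈ 2.7143)
Function('J')(g, B) = Add(-1, B) (Function('J')(g, B) = Add(Add(1, B), -2) = Add(-1, B))
Add(Mul(-67, Function('J')(-11, -4)), P) = Add(Mul(-67, Add(-1, -4)), Rational(19, 7)) = Add(Mul(-67, -5), Rational(19, 7)) = Add(335, Rational(19, 7)) = Rational(2364, 7)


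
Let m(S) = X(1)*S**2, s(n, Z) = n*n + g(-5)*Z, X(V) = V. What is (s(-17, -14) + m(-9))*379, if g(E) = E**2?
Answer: 7580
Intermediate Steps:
s(n, Z) = n**2 + 25*Z (s(n, Z) = n*n + (-5)**2*Z = n**2 + 25*Z)
m(S) = S**2 (m(S) = 1*S**2 = S**2)
(s(-17, -14) + m(-9))*379 = (((-17)**2 + 25*(-14)) + (-9)**2)*379 = ((289 - 350) + 81)*379 = (-61 + 81)*379 = 20*379 = 7580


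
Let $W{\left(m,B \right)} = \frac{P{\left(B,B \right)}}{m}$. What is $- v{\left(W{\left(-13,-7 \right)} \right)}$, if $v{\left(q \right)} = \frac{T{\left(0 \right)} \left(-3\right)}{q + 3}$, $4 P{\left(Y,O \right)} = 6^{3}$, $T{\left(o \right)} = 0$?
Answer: $0$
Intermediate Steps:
$P{\left(Y,O \right)} = 54$ ($P{\left(Y,O \right)} = \frac{6^{3}}{4} = \frac{1}{4} \cdot 216 = 54$)
$W{\left(m,B \right)} = \frac{54}{m}$
$v{\left(q \right)} = 0$ ($v{\left(q \right)} = \frac{0 \left(-3\right)}{q + 3} = \frac{0}{3 + q} = 0$)
$- v{\left(W{\left(-13,-7 \right)} \right)} = \left(-1\right) 0 = 0$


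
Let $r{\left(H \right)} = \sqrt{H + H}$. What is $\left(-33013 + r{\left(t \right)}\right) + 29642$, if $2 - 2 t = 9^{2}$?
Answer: $-3371 + i \sqrt{79} \approx -3371.0 + 8.8882 i$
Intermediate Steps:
$t = - \frac{79}{2}$ ($t = 1 - \frac{9^{2}}{2} = 1 - \frac{81}{2} = - \frac{79}{2} \approx -39.5$)
$r{\left(H \right)} = \sqrt{2} \sqrt{H}$ ($r{\left(H \right)} = \sqrt{2 H} = \sqrt{2} \sqrt{H}$)
$\left(-33013 + r{\left(t \right)}\right) + 29642 = \left(-33013 + \sqrt{2} \sqrt{- \frac{79}{2}}\right) + 29642 = \left(-33013 + \sqrt{2} \frac{i \sqrt{158}}{2}\right) + 29642 = \left(-33013 + i \sqrt{79}\right) + 29642 = -3371 + i \sqrt{79}$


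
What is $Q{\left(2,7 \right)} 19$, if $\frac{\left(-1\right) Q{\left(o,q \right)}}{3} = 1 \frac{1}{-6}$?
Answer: $\frac{19}{2} \approx 9.5$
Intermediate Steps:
$Q{\left(o,q \right)} = \frac{1}{2}$ ($Q{\left(o,q \right)} = - 3 \cdot 1 \frac{1}{-6} = - 3 \cdot 1 \left(- \frac{1}{6}\right) = \left(-3\right) \left(- \frac{1}{6}\right) = \frac{1}{2}$)
$Q{\left(2,7 \right)} 19 = \frac{1}{2} \cdot 19 = \frac{19}{2}$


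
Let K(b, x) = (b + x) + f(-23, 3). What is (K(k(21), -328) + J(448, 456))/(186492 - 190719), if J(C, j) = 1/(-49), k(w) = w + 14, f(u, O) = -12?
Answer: 4982/69041 ≈ 0.072160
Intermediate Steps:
k(w) = 14 + w
J(C, j) = -1/49
K(b, x) = -12 + b + x (K(b, x) = (b + x) - 12 = -12 + b + x)
(K(k(21), -328) + J(448, 456))/(186492 - 190719) = ((-12 + (14 + 21) - 328) - 1/49)/(186492 - 190719) = ((-12 + 35 - 328) - 1/49)/(-4227) = (-305 - 1/49)*(-1/4227) = -14946/49*(-1/4227) = 4982/69041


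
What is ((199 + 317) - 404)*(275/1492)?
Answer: 7700/373 ≈ 20.643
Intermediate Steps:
((199 + 317) - 404)*(275/1492) = (516 - 404)*(275*(1/1492)) = 112*(275/1492) = 7700/373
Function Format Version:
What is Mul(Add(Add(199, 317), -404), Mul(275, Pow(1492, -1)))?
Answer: Rational(7700, 373) ≈ 20.643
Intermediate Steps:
Mul(Add(Add(199, 317), -404), Mul(275, Pow(1492, -1))) = Mul(Add(516, -404), Mul(275, Rational(1, 1492))) = Mul(112, Rational(275, 1492)) = Rational(7700, 373)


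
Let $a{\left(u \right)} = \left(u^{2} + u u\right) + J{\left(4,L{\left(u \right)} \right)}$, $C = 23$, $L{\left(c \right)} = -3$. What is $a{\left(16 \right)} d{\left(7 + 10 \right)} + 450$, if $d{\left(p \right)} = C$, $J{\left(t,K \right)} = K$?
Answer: $12157$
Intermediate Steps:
$d{\left(p \right)} = 23$
$a{\left(u \right)} = -3 + 2 u^{2}$ ($a{\left(u \right)} = \left(u^{2} + u u\right) - 3 = \left(u^{2} + u^{2}\right) - 3 = 2 u^{2} - 3 = -3 + 2 u^{2}$)
$a{\left(16 \right)} d{\left(7 + 10 \right)} + 450 = \left(-3 + 2 \cdot 16^{2}\right) 23 + 450 = \left(-3 + 2 \cdot 256\right) 23 + 450 = \left(-3 + 512\right) 23 + 450 = 509 \cdot 23 + 450 = 11707 + 450 = 12157$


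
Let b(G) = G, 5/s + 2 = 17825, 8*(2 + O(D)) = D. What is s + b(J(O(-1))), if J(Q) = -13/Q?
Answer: 1853677/302991 ≈ 6.1179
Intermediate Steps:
O(D) = -2 + D/8
s = 5/17823 (s = 5/(-2 + 17825) = 5/17823 ≈ 0.00028054)
s + b(J(O(-1))) = 5/17823 - 13/(-2 + (⅛)*(-1)) = 5/17823 - 13/(-2 - ⅛) = 5/17823 - 13/(-17/8) = 5/17823 - 13*(-8/17) = 5/17823 + 104/17 = 1853677/302991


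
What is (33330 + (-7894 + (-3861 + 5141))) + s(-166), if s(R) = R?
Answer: 26550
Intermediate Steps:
(33330 + (-7894 + (-3861 + 5141))) + s(-166) = (33330 + (-7894 + (-3861 + 5141))) - 166 = (33330 + (-7894 + 1280)) - 166 = (33330 - 6614) - 166 = 26716 - 166 = 26550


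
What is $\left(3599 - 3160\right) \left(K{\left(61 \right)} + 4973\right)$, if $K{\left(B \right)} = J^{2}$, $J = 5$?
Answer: $2194122$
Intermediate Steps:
$K{\left(B \right)} = 25$ ($K{\left(B \right)} = 5^{2} = 25$)
$\left(3599 - 3160\right) \left(K{\left(61 \right)} + 4973\right) = \left(3599 - 3160\right) \left(25 + 4973\right) = 439 \cdot 4998 = 2194122$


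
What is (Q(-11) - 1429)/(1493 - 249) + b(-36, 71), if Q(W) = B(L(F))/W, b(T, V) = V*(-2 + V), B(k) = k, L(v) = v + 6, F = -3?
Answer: 33511097/6842 ≈ 4897.9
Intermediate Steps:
L(v) = 6 + v
Q(W) = 3/W (Q(W) = (6 - 3)/W = 3/W)
(Q(-11) - 1429)/(1493 - 249) + b(-36, 71) = (3/(-11) - 1429)/(1493 - 249) + 71*(-2 + 71) = (3*(-1/11) - 1429)/1244 + 71*69 = (-3/11 - 1429)*(1/1244) + 4899 = -15722/11*1/1244 + 4899 = -7861/6842 + 4899 = 33511097/6842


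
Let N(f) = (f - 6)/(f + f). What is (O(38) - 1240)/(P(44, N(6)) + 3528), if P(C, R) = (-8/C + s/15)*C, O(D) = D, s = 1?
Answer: -9015/26422 ≈ -0.34119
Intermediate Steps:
N(f) = (-6 + f)/(2*f) (N(f) = (-6 + f)/((2*f)) = (-6 + f)*(1/(2*f)) = (-6 + f)/(2*f))
P(C, R) = C*(1/15 - 8/C) (P(C, R) = (-8/C + 1/15)*C = (1/15 - 8/C)*C = C*(1/15 - 8/C))
(O(38) - 1240)/(P(44, N(6)) + 3528) = (38 - 1240)/((-8 + (1/15)*44) + 3528) = -1202/((-8 + 44/15) + 3528) = -1202/(-76/15 + 3528) = -1202/52844/15 = -1202*15/52844 = -9015/26422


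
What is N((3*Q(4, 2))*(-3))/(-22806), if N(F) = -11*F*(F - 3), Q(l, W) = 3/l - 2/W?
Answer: -33/40544 ≈ -0.00081393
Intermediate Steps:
Q(l, W) = -2/W + 3/l
N(F) = -11*F*(-3 + F)
N((3*Q(4, 2))*(-3))/(-22806) = (11*((3*(-2/2 + 3/4))*(-3))*(3 - 3*(-2/2 + 3/4)*(-3)))/(-22806) = (11*((3*(-2*½ + 3*(¼)))*(-3))*(3 - 3*(-2*½ + 3*(¼))*(-3)))*(-1/22806) = (11*((3*(-1 + ¾))*(-3))*(3 - 3*(-1 + ¾)*(-3)))*(-1/22806) = (11*((3*(-¼))*(-3))*(3 - 3*(-¼)*(-3)))*(-1/22806) = (11*(-¾*(-3))*(3 - (-3)*(-3)/4))*(-1/22806) = (11*(9/4)*(3 - 1*9/4))*(-1/22806) = (11*(9/4)*(3 - 9/4))*(-1/22806) = (11*(9/4)*(¾))*(-1/22806) = (297/16)*(-1/22806) = -33/40544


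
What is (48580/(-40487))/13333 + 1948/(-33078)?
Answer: -526581493174/8927970035169 ≈ -0.058981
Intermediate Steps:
(48580/(-40487))/13333 + 1948/(-33078) = (48580*(-1/40487))*(1/13333) + 1948*(-1/33078) = -48580/40487*1/13333 - 974/16539 = -48580/539813171 - 974/16539 = -526581493174/8927970035169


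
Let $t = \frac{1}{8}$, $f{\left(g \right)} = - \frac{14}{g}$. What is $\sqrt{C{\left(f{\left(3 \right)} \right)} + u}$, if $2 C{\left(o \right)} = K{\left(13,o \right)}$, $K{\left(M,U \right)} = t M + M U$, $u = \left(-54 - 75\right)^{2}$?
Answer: $\frac{17 \sqrt{8277}}{12} \approx 128.89$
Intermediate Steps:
$t = \frac{1}{8} \approx 0.125$
$u = 16641$ ($u = \left(-129\right)^{2} = 16641$)
$K{\left(M,U \right)} = \frac{M}{8} + M U$
$C{\left(o \right)} = \frac{13}{16} + \frac{13 o}{2}$ ($C{\left(o \right)} = \frac{13 \left(\frac{1}{8} + o\right)}{2} = \frac{\frac{13}{8} + 13 o}{2} = \frac{13}{16} + \frac{13 o}{2}$)
$\sqrt{C{\left(f{\left(3 \right)} \right)} + u} = \sqrt{\left(\frac{13}{16} + \frac{13 \left(- \frac{14}{3}\right)}{2}\right) + 16641} = \sqrt{\left(\frac{13}{16} + \frac{13 \left(\left(-14\right) \frac{1}{3}\right)}{2}\right) + 16641} = \sqrt{\left(\frac{13}{16} + \frac{13}{2} \left(- \frac{14}{3}\right)\right) + 16641} = \sqrt{\left(\frac{13}{16} - \frac{91}{3}\right) + 16641} = \sqrt{- \frac{1417}{48} + 16641} = \sqrt{\frac{797351}{48}} = \frac{17 \sqrt{8277}}{12}$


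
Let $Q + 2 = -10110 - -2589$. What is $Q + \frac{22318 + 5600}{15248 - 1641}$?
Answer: $- \frac{9303413}{1237} \approx -7520.9$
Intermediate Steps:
$Q = -7523$ ($Q = -2 - 7521 = -7523$)
$Q + \frac{22318 + 5600}{15248 - 1641} = -7523 + \frac{22318 + 5600}{15248 - 1641} = -7523 + \frac{27918}{13607} = -7523 + 27918 \cdot \frac{1}{13607} = -7523 + \frac{2538}{1237} = - \frac{9303413}{1237}$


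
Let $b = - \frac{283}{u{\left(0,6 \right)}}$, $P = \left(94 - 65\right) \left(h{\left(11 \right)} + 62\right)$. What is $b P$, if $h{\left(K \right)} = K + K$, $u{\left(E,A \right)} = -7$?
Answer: $98484$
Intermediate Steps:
$h{\left(K \right)} = 2 K$
$P = 2436$ ($P = \left(94 - 65\right) \left(2 \cdot 11 + 62\right) = 29 \left(22 + 62\right) = 29 \cdot 84 = 2436$)
$b = \frac{283}{7}$ ($b = - \frac{283}{-7} = \left(-283\right) \left(- \frac{1}{7}\right) = \frac{283}{7} \approx 40.429$)
$b P = \frac{283}{7} \cdot 2436 = 98484$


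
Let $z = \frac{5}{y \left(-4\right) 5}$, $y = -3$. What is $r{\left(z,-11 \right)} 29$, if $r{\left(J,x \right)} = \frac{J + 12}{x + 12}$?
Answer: $\frac{4205}{12} \approx 350.42$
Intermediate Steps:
$z = \frac{1}{12}$ ($z = \frac{5}{\left(-3\right) \left(-4\right) 5} = \frac{5}{12 \cdot 5} = \frac{5}{60} = 5 \cdot \frac{1}{60} = \frac{1}{12} \approx 0.083333$)
$r{\left(J,x \right)} = \frac{12 + J}{12 + x}$
$r{\left(z,-11 \right)} 29 = \frac{12 + \frac{1}{12}}{12 - 11} \cdot 29 = 1^{-1} \cdot \frac{145}{12} \cdot 29 = 1 \cdot \frac{145}{12} \cdot 29 = \frac{145}{12} \cdot 29 = \frac{4205}{12}$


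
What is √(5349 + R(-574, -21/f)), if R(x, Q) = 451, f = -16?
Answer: 10*√58 ≈ 76.158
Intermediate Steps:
√(5349 + R(-574, -21/f)) = √(5349 + 451) = √5800 = 10*√58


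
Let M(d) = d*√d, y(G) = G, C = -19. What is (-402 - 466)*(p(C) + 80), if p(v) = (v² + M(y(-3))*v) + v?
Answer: -366296 - 49476*I*√3 ≈ -3.663e+5 - 85695.0*I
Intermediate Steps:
M(d) = d^(3/2)
p(v) = v + v² - 3*I*v*√3 (p(v) = (v² + (-3)^(3/2)*v) + v = (v² + (-3*I*√3)*v) + v = (v² - 3*I*v*√3) + v = v + v² - 3*I*v*√3)
(-402 - 466)*(p(C) + 80) = (-402 - 466)*(-19*(1 - 19 - 3*I*√3) + 80) = -868*(-19*(-18 - 3*I*√3) + 80) = -868*((342 + 57*I*√3) + 80) = -868*(422 + 57*I*√3) = -366296 - 49476*I*√3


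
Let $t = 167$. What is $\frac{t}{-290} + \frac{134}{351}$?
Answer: $- \frac{19757}{101790} \approx -0.1941$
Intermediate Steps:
$\frac{t}{-290} + \frac{134}{351} = \frac{167}{-290} + \frac{134}{351} = 167 \left(- \frac{1}{290}\right) + 134 \cdot \frac{1}{351} = - \frac{167}{290} + \frac{134}{351} = - \frac{19757}{101790}$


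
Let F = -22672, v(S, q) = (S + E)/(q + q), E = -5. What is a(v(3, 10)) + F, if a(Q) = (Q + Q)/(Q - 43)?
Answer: -9771630/431 ≈ -22672.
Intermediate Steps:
v(S, q) = (-5 + S)/(2*q) (v(S, q) = (S - 5)/(q + q) = (-5 + S)/((2*q)) = (-5 + S)*(1/(2*q)) = (-5 + S)/(2*q))
a(Q) = 2*Q/(-43 + Q) (a(Q) = (2*Q)/(-43 + Q) = 2*Q/(-43 + Q))
a(v(3, 10)) + F = 2*((½)*(-5 + 3)/10)/(-43 + (½)*(-5 + 3)/10) - 22672 = 2*((½)*(⅒)*(-2))/(-43 + (½)*(⅒)*(-2)) - 22672 = 2*(-⅒)/(-43 - ⅒) - 22672 = 2*(-⅒)/(-431/10) - 22672 = 2*(-⅒)*(-10/431) - 22672 = 2/431 - 22672 = -9771630/431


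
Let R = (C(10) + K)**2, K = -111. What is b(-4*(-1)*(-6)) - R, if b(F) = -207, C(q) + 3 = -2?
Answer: -13663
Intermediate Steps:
C(q) = -5 (C(q) = -3 - 2 = -5)
R = 13456 (R = (-5 - 111)**2 = (-116)**2 = 13456)
b(-4*(-1)*(-6)) - R = -207 - 1*13456 = -207 - 13456 = -13663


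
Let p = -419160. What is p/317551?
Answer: -419160/317551 ≈ -1.3200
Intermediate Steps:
p/317551 = -419160/317551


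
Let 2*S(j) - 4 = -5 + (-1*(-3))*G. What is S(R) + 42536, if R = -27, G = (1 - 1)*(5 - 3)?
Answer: 85071/2 ≈ 42536.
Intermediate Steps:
G = 0 (G = 0*2 = 0)
S(j) = -1/2 (S(j) = 2 + (-5 - 1*(-3)*0)/2 = 2 + (-5 + 3*0)/2 = 2 + (-5 + 0)/2 = 2 + (1/2)*(-5) = 2 - 5/2 = -1/2)
S(R) + 42536 = -1/2 + 42536 = 85071/2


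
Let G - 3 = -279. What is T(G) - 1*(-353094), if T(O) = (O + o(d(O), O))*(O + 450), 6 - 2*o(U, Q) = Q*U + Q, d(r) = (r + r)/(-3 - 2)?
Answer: 14902644/5 ≈ 2.9805e+6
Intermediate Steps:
G = -276 (G = 3 - 279 = -276)
d(r) = -2*r/5 (d(r) = (2*r)/(-5) = (2*r)*(-⅕) = -2*r/5)
o(U, Q) = 3 - Q/2 - Q*U/2 (o(U, Q) = 3 - (Q*U + Q)/2 = 3 - (Q + Q*U)/2 = 3 + (-Q/2 - Q*U/2) = 3 - Q/2 - Q*U/2)
T(O) = (450 + O)*(3 + O/2 + O²/5) (T(O) = (O + (3 - O/2 - O*(-2*O/5)/2))*(O + 450) = (O + (3 - O/2 + O²/5))*(450 + O) = (3 + O/2 + O²/5)*(450 + O) = (450 + O)*(3 + O/2 + O²/5))
T(G) - 1*(-353094) = (1350 + 228*(-276) + (⅕)*(-276)³ + (181/2)*(-276)²) - 1*(-353094) = (1350 - 62928 + (⅕)*(-21024576) + (181/2)*76176) + 353094 = (1350 - 62928 - 21024576/5 + 6893928) + 353094 = 13137174/5 + 353094 = 14902644/5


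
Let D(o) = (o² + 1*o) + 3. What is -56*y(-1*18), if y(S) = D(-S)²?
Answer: -6665400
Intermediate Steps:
D(o) = 3 + o + o² (D(o) = (o² + o) + 3 = (o + o²) + 3 = 3 + o + o²)
y(S) = (3 + S² - S)² (y(S) = (3 - S + (-S)²)² = (3 - S + S²)² = (3 + S² - S)²)
-56*y(-1*18) = -56*(3 + (-1*18)² - (-1)*18)² = -56*(3 + (-18)² - 1*(-18))² = -56*(3 + 324 + 18)² = -56*345² = -56*119025 = -6665400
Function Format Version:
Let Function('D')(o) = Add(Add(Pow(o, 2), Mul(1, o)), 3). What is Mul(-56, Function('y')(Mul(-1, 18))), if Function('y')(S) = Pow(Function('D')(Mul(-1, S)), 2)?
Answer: -6665400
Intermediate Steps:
Function('D')(o) = Add(3, o, Pow(o, 2)) (Function('D')(o) = Add(Add(Pow(o, 2), o), 3) = Add(Add(o, Pow(o, 2)), 3) = Add(3, o, Pow(o, 2)))
Function('y')(S) = Pow(Add(3, Pow(S, 2), Mul(-1, S)), 2) (Function('y')(S) = Pow(Add(3, Mul(-1, S), Pow(Mul(-1, S), 2)), 2) = Pow(Add(3, Mul(-1, S), Pow(S, 2)), 2) = Pow(Add(3, Pow(S, 2), Mul(-1, S)), 2))
Mul(-56, Function('y')(Mul(-1, 18))) = Mul(-56, Pow(Add(3, Pow(Mul(-1, 18), 2), Mul(-1, Mul(-1, 18))), 2)) = Mul(-56, Pow(Add(3, Pow(-18, 2), Mul(-1, -18)), 2)) = Mul(-56, Pow(Add(3, 324, 18), 2)) = Mul(-56, Pow(345, 2)) = Mul(-56, 119025) = -6665400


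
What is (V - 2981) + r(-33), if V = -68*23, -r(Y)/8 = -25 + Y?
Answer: -4081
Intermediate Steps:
r(Y) = 200 - 8*Y (r(Y) = -8*(-25 + Y) = 200 - 8*Y)
V = -1564
(V - 2981) + r(-33) = (-1564 - 2981) + (200 - 8*(-33)) = -4545 + (200 + 264) = -4545 + 464 = -4081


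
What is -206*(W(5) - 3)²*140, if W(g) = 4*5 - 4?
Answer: -4873960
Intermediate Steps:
W(g) = 16 (W(g) = 20 - 4 = 16)
-206*(W(5) - 3)²*140 = -206*(16 - 3)²*140 = -206*13²*140 = -206*169*140 = -34814*140 = -4873960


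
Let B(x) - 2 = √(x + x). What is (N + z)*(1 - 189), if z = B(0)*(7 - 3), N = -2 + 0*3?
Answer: -1128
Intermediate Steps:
N = -2 (N = -2 + 0 = -2)
B(x) = 2 + √2*√x (B(x) = 2 + √(x + x) = 2 + √(2*x) = 2 + √2*√x)
z = 8 (z = (2 + √2*√0)*(7 - 3) = (2 + √2*0)*4 = (2 + 0)*4 = 2*4 = 8)
(N + z)*(1 - 189) = (-2 + 8)*(1 - 189) = 6*(-188) = -1128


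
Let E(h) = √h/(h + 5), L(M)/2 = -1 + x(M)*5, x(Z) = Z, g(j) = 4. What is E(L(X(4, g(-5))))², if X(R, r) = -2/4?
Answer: -7/4 ≈ -1.7500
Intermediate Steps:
X(R, r) = -½ (X(R, r) = -2*¼ = -½)
L(M) = -2 + 10*M (L(M) = 2*(-1 + M*5) = 2*(-1 + 5*M) = -2 + 10*M)
E(h) = √h/(5 + h)
E(L(X(4, g(-5))))² = (√(-2 + 10*(-½))/(5 + (-2 + 10*(-½))))² = (√(-2 - 5)/(5 + (-2 - 5)))² = (√(-7)/(5 - 7))² = ((I*√7)/(-2))² = ((I*√7)*(-½))² = (-I*√7/2)² = -7/4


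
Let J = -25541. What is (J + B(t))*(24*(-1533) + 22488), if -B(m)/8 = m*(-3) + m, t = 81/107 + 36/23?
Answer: 897790002144/2461 ≈ 3.6481e+8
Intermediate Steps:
t = 5715/2461 (t = 81*(1/107) + 36*(1/23) = 81/107 + 36/23 = 5715/2461 ≈ 2.3222)
B(m) = 16*m (B(m) = -8*(m*(-3) + m) = -8*(-3*m + m) = -(-16)*m = 16*m)
(J + B(t))*(24*(-1533) + 22488) = (-25541 + 16*(5715/2461))*(24*(-1533) + 22488) = (-25541 + 91440/2461)*(-36792 + 22488) = -62764961/2461*(-14304) = 897790002144/2461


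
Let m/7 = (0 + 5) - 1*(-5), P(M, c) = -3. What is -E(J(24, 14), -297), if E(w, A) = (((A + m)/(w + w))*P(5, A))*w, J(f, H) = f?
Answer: -681/2 ≈ -340.50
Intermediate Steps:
m = 70 (m = 7*((0 + 5) - 1*(-5)) = 7*(5 + 5) = 7*10 = 70)
E(w, A) = -105 - 3*A/2 (E(w, A) = (((A + 70)/(w + w))*(-3))*w = (((70 + A)/((2*w)))*(-3))*w = (((70 + A)*(1/(2*w)))*(-3))*w = (((70 + A)/(2*w))*(-3))*w = (-3*(70 + A)/(2*w))*w = -105 - 3*A/2)
-E(J(24, 14), -297) = -(-105 - 3/2*(-297)) = -(-105 + 891/2) = -1*681/2 = -681/2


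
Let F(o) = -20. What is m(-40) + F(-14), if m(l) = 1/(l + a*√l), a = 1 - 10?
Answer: 9*(-40*√10 + 89*I)/(2*(-20*I + 9*√10)) ≈ -20.008 + 0.011761*I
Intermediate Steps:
a = -9
m(l) = 1/(l - 9*√l)
m(-40) + F(-14) = 1/(-40 - 18*I*√10) - 20 = -20 + 1/(-40 - 18*I*√10)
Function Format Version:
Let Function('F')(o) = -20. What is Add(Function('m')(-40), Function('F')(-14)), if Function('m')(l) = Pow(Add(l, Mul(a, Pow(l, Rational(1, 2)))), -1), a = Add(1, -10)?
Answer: Mul(Rational(9, 2), Pow(Add(Mul(-20, I), Mul(9, Pow(10, Rational(1, 2)))), -1), Add(Mul(-40, Pow(10, Rational(1, 2))), Mul(89, I))) ≈ Add(-20.008, Mul(0.011761, I))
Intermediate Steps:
a = -9
Function('m')(l) = Pow(Add(l, Mul(-9, Pow(l, Rational(1, 2)))), -1)
Add(Function('m')(-40), Function('F')(-14)) = Add(Pow(Add(-40, Mul(-9, Pow(-40, Rational(1, 2)))), -1), -20) = Add(Pow(Add(-40, Mul(-9, Mul(2, I, Pow(10, Rational(1, 2))))), -1), -20) = Add(Pow(Add(-40, Mul(-18, I, Pow(10, Rational(1, 2)))), -1), -20) = Add(-20, Pow(Add(-40, Mul(-18, I, Pow(10, Rational(1, 2)))), -1))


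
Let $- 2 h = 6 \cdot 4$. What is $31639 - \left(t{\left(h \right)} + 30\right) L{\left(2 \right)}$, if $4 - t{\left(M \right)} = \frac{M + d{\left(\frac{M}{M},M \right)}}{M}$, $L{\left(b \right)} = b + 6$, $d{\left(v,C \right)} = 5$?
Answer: $\frac{94115}{3} \approx 31372.0$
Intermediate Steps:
$h = -12$ ($h = - \frac{6 \cdot 4}{2} = \left(- \frac{1}{2}\right) 24 = -12$)
$L{\left(b \right)} = 6 + b$
$t{\left(M \right)} = 4 - \frac{5 + M}{M}$ ($t{\left(M \right)} = 4 - \frac{M + 5}{M} = 4 - \frac{5 + M}{M}$)
$31639 - \left(t{\left(h \right)} + 30\right) L{\left(2 \right)} = 31639 - \left(\left(3 - \frac{5}{-12}\right) + 30\right) \left(6 + 2\right) = 31639 - \left(\left(3 - - \frac{5}{12}\right) + 30\right) 8 = 31639 - \left(\left(3 + \frac{5}{12}\right) + 30\right) 8 = 31639 - \left(\frac{41}{12} + 30\right) 8 = 31639 - \frac{401}{12} \cdot 8 = 31639 - \frac{802}{3} = \frac{94115}{3}$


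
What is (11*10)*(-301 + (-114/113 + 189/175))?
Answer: -18702728/565 ≈ -33102.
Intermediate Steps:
(11*10)*(-301 + (-114/113 + 189/175)) = 110*(-301 + (-114*1/113 + 189*(1/175))) = 110*(-301 + (-114/113 + 27/25)) = 110*(-301 + 201/2825) = 110*(-850124/2825) = -18702728/565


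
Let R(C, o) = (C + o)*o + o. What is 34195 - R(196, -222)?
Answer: 28645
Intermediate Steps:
R(C, o) = o + o*(C + o) (R(C, o) = o*(C + o) + o = o + o*(C + o))
34195 - R(196, -222) = 34195 - (-222)*(1 + 196 - 222) = 34195 - (-222)*(-25) = 34195 - 1*5550 = 34195 - 5550 = 28645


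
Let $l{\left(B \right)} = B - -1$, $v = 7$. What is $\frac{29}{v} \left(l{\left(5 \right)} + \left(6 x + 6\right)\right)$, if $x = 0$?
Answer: $\frac{348}{7} \approx 49.714$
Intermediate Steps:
$l{\left(B \right)} = 1 + B$ ($l{\left(B \right)} = B + 1 = 1 + B$)
$\frac{29}{v} \left(l{\left(5 \right)} + \left(6 x + 6\right)\right) = \frac{29}{7} \left(\left(1 + 5\right) + \left(6 \cdot 0 + 6\right)\right) = 29 \cdot \frac{1}{7} \left(6 + \left(0 + 6\right)\right) = \frac{29 \left(6 + 6\right)}{7} = \frac{29}{7} \cdot 12 = \frac{348}{7}$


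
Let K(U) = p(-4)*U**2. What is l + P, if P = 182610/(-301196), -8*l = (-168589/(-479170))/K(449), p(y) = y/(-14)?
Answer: -70561433722696577/116383521311197280 ≈ -0.60628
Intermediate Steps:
p(y) = -y/14 (p(y) = y*(-1/14) = -y/14)
K(U) = 2*U**2/7 (K(U) = (-1/14*(-4))*U**2 = 2*U**2/7)
l = -1180123/1545618418720 (l = -(-168589/(-479170))/(8*((2/7)*449**2)) = -(-168589*(-1/479170))/(8*((2/7)*201601)) = -168589/(3833360*403202/7) = -168589*7/(3833360*403202) = -1/8*1180123/193202302340 = -1180123/1545618418720 ≈ -7.6353e-7)
P = -91305/150598 (P = 182610*(-1/301196) = -91305/150598 ≈ -0.60628)
l + P = -1180123/1545618418720 - 91305/150598 = -70561433722696577/116383521311197280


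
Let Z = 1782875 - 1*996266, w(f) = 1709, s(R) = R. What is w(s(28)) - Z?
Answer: -784900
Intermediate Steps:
Z = 786609 (Z = 1782875 - 996266 = 786609)
w(s(28)) - Z = 1709 - 1*786609 = 1709 - 786609 = -784900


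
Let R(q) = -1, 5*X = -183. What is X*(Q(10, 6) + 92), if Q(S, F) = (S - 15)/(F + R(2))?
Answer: -16653/5 ≈ -3330.6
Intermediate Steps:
X = -183/5 (X = (⅕)*(-183) = -183/5 ≈ -36.600)
Q(S, F) = (-15 + S)/(-1 + F) (Q(S, F) = (S - 15)/(F - 1) = (-15 + S)/(-1 + F))
X*(Q(10, 6) + 92) = -183*((-15 + 10)/(-1 + 6) + 92)/5 = -183*(-5/5 + 92)/5 = -183*((⅕)*(-5) + 92)/5 = -183*(-1 + 92)/5 = -183/5*91 = -16653/5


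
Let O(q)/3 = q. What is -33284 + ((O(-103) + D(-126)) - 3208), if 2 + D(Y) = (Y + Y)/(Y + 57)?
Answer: -846385/23 ≈ -36799.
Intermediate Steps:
O(q) = 3*q
D(Y) = -2 + 2*Y/(57 + Y) (D(Y) = -2 + (Y + Y)/(Y + 57) = -2 + (2*Y)/(57 + Y) = -2 + 2*Y/(57 + Y))
-33284 + ((O(-103) + D(-126)) - 3208) = -33284 + ((3*(-103) - 114/(57 - 126)) - 3208) = -33284 + ((-309 - 114/(-69)) - 3208) = -33284 + ((-309 - 114*(-1/69)) - 3208) = -33284 + ((-309 + 38/23) - 3208) = -33284 + (-7069/23 - 3208) = -33284 - 80853/23 = -846385/23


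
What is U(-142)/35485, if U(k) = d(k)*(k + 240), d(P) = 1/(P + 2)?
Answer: -7/354850 ≈ -1.9727e-5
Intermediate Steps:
d(P) = 1/(2 + P)
U(k) = (240 + k)/(2 + k) (U(k) = (k + 240)/(2 + k) = (240 + k)/(2 + k))
U(-142)/35485 = ((240 - 142)/(2 - 142))/35485 = (98/(-140))*(1/35485) = -1/140*98*(1/35485) = -7/10*1/35485 = -7/354850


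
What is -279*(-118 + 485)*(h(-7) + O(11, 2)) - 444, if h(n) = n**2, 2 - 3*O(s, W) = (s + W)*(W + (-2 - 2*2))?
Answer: -6860775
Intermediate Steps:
O(s, W) = 2/3 - (-6 + W)*(W + s)/3 (O(s, W) = 2/3 - (s + W)*(W + (-2 - 2*2))/3 = 2/3 - (W + s)*(W + (-2 - 4))/3 = 2/3 - (W + s)*(W - 6)/3 = 2/3 - (W + s)*(-6 + W)/3 = 2/3 - (-6 + W)*(W + s)/3)
-279*(-118 + 485)*(h(-7) + O(11, 2)) - 444 = -279*(-118 + 485)*((-7)**2 + (2/3 + 2*2 + 2*11 - 1/3*2**2 - 1/3*2*11)) - 444 = -102393*(49 + (2/3 + 4 + 22 - 1/3*4 - 22/3)) - 444 = -102393*(49 + (2/3 + 4 + 22 - 4/3 - 22/3)) - 444 = -102393*(49 + 18) - 444 = -102393*67 - 444 = -279*24589 - 444 = -6860331 - 444 = -6860775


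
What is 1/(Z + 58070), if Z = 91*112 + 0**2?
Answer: 1/68262 ≈ 1.4649e-5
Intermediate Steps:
Z = 10192 (Z = 10192 + 0 = 10192)
1/(Z + 58070) = 1/(10192 + 58070) = 1/68262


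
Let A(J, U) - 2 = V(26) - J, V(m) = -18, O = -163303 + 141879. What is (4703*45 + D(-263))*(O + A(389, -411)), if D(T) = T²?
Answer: -6129670516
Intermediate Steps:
O = -21424
A(J, U) = -16 - J (A(J, U) = 2 + (-18 - J) = -16 - J)
(4703*45 + D(-263))*(O + A(389, -411)) = (4703*45 + (-263)²)*(-21424 + (-16 - 1*389)) = (211635 + 69169)*(-21424 + (-16 - 389)) = 280804*(-21424 - 405) = 280804*(-21829) = -6129670516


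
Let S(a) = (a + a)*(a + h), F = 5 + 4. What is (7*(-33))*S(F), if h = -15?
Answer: 24948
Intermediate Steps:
F = 9
S(a) = 2*a*(-15 + a) (S(a) = (a + a)*(a - 15) = (2*a)*(-15 + a) = 2*a*(-15 + a))
(7*(-33))*S(F) = (7*(-33))*(2*9*(-15 + 9)) = -462*9*(-6) = -231*(-108) = 24948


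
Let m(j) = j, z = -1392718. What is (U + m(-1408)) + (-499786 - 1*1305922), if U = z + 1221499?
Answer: -1978335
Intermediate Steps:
U = -171219 (U = -1392718 + 1221499 = -171219)
(U + m(-1408)) + (-499786 - 1*1305922) = (-171219 - 1408) + (-499786 - 1*1305922) = -172627 + (-499786 - 1305922) = -172627 - 1805708 = -1978335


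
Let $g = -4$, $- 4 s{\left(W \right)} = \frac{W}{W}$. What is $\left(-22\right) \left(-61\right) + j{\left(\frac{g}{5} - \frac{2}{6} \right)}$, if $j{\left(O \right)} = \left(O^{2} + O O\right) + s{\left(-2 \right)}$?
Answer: $\frac{1209887}{900} \approx 1344.3$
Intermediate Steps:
$s{\left(W \right)} = - \frac{1}{4}$ ($s{\left(W \right)} = - \frac{W \frac{1}{W}}{4} = \left(- \frac{1}{4}\right) 1 = - \frac{1}{4}$)
$j{\left(O \right)} = - \frac{1}{4} + 2 O^{2}$ ($j{\left(O \right)} = \left(O^{2} + O O\right) - \frac{1}{4} = \left(O^{2} + O^{2}\right) - \frac{1}{4} = 2 O^{2} - \frac{1}{4} = - \frac{1}{4} + 2 O^{2}$)
$\left(-22\right) \left(-61\right) + j{\left(\frac{g}{5} - \frac{2}{6} \right)} = \left(-22\right) \left(-61\right) - \left(\frac{1}{4} - 2 \left(- \frac{4}{5} - \frac{2}{6}\right)^{2}\right) = 1342 - \left(\frac{1}{4} - 2 \left(\left(-4\right) \frac{1}{5} - \frac{1}{3}\right)^{2}\right) = 1342 - \left(\frac{1}{4} - 2 \left(- \frac{4}{5} - \frac{1}{3}\right)^{2}\right) = 1342 - \left(\frac{1}{4} - 2 \left(- \frac{17}{15}\right)^{2}\right) = 1342 + \left(- \frac{1}{4} + 2 \cdot \frac{289}{225}\right) = 1342 + \left(- \frac{1}{4} + \frac{578}{225}\right) = 1342 + \frac{2087}{900} = \frac{1209887}{900}$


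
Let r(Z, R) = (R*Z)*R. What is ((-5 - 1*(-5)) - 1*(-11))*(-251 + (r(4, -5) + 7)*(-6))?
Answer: -9823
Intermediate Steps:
r(Z, R) = Z*R²
((-5 - 1*(-5)) - 1*(-11))*(-251 + (r(4, -5) + 7)*(-6)) = ((-5 - 1*(-5)) - 1*(-11))*(-251 + (4*(-5)² + 7)*(-6)) = ((-5 + 5) + 11)*(-251 + (4*25 + 7)*(-6)) = (0 + 11)*(-251 + (100 + 7)*(-6)) = 11*(-251 + 107*(-6)) = 11*(-251 - 642) = 11*(-893) = -9823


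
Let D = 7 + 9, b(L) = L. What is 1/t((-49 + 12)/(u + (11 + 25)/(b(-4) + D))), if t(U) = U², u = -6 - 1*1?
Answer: 16/1369 ≈ 0.011687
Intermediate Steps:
D = 16
u = -7 (u = -6 - 1 = -7)
1/t((-49 + 12)/(u + (11 + 25)/(b(-4) + D))) = 1/(((-49 + 12)/(-7 + (11 + 25)/(-4 + 16)))²) = 1/((-37/(-7 + 36/12))²) = 1/((-37/(-7 + 36*(1/12)))²) = 1/((-37/(-7 + 3))²) = 1/((-37/(-4))²) = 1/((-37*(-¼))²) = 1/((37/4)²) = 1/(1369/16) = 16/1369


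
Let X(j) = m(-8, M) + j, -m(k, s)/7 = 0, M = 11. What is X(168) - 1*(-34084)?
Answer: 34252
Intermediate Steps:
m(k, s) = 0 (m(k, s) = -7*0 = 0)
X(j) = j (X(j) = 0 + j = j)
X(168) - 1*(-34084) = 168 - 1*(-34084) = 168 + 34084 = 34252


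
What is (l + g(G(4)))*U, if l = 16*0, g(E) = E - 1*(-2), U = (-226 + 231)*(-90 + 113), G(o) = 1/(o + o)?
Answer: 1955/8 ≈ 244.38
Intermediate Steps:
G(o) = 1/(2*o)
U = 115 (U = 5*23 = 115)
g(E) = 2 + E (g(E) = E + 2 = 2 + E)
l = 0
(l + g(G(4)))*U = (0 + (2 + (½)/4))*115 = (0 + (2 + (½)*(¼)))*115 = (0 + (2 + ⅛))*115 = (0 + 17/8)*115 = (17/8)*115 = 1955/8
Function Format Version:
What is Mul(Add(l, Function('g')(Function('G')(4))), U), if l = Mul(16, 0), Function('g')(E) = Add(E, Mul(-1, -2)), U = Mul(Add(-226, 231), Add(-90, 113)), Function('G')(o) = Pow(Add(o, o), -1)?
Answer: Rational(1955, 8) ≈ 244.38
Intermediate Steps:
Function('G')(o) = Mul(Rational(1, 2), Pow(o, -1)) (Function('G')(o) = Pow(Mul(2, o), -1) = Mul(Rational(1, 2), Pow(o, -1)))
U = 115 (U = Mul(5, 23) = 115)
Function('g')(E) = Add(2, E) (Function('g')(E) = Add(E, 2) = Add(2, E))
l = 0
Mul(Add(l, Function('g')(Function('G')(4))), U) = Mul(Add(0, Add(2, Mul(Rational(1, 2), Pow(4, -1)))), 115) = Mul(Add(0, Add(2, Mul(Rational(1, 2), Rational(1, 4)))), 115) = Mul(Add(0, Add(2, Rational(1, 8))), 115) = Mul(Add(0, Rational(17, 8)), 115) = Mul(Rational(17, 8), 115) = Rational(1955, 8)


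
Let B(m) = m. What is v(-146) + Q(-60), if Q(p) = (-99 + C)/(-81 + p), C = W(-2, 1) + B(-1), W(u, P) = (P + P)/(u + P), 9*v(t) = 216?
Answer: 1162/47 ≈ 24.723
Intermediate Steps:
v(t) = 24 (v(t) = (1/9)*216 = 24)
W(u, P) = 2*P/(P + u) (W(u, P) = (2*P)/(P + u) = 2*P/(P + u))
C = -3 (C = 2*1/(1 - 2) - 1 = 2*1/(-1) - 1 = 2*1*(-1) - 1 = -2 - 1 = -3)
Q(p) = -102/(-81 + p) (Q(p) = (-99 - 3)/(-81 + p) = -102/(-81 + p))
v(-146) + Q(-60) = 24 - 102/(-81 - 60) = 24 - 102/(-141) = 24 - 102*(-1/141) = 24 + 34/47 = 1162/47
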